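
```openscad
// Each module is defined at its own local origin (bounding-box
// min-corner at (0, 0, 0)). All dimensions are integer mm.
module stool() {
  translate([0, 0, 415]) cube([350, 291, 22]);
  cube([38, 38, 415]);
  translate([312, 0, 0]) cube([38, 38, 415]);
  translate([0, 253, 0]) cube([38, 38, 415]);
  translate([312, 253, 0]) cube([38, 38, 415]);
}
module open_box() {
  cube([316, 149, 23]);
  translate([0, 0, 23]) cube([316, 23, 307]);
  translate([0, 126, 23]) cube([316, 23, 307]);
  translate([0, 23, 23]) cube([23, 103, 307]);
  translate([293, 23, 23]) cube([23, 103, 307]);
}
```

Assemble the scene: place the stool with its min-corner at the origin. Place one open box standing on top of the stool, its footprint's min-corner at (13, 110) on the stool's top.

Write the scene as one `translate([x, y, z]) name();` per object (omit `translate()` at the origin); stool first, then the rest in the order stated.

stool();
translate([13, 110, 437]) open_box();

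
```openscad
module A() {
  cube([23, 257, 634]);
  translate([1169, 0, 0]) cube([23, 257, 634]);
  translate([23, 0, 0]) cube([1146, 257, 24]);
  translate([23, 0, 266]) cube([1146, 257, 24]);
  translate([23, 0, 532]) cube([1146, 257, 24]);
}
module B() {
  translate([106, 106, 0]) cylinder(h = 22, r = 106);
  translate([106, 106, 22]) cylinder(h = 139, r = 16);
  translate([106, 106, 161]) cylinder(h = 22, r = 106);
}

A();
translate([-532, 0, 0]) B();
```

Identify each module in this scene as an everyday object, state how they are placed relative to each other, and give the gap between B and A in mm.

The spool's nearest face is 320 mm from the bookshelf's −x face.

A is a bookshelf. B is a spool. The spool is on the floor beside the bookshelf on its −x side. The gap between the spool and the bookshelf is 320 mm.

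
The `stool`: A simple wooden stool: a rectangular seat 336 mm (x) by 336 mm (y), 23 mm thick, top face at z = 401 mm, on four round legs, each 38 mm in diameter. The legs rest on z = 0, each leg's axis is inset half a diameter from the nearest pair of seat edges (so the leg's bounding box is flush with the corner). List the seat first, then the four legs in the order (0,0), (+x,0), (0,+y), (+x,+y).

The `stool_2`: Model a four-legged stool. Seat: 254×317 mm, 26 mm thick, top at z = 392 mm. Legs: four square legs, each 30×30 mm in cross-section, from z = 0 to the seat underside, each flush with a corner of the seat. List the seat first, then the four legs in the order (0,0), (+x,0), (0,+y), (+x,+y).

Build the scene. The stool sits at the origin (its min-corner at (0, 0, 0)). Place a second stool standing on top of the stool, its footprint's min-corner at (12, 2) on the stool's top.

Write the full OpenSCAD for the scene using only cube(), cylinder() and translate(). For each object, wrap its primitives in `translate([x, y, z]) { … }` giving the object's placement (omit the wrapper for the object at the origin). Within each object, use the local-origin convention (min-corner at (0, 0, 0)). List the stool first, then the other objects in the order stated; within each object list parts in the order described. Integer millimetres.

translate([0, 0, 378]) cube([336, 336, 23]);
translate([19, 19, 0]) cylinder(h = 378, r = 19);
translate([317, 19, 0]) cylinder(h = 378, r = 19);
translate([19, 317, 0]) cylinder(h = 378, r = 19);
translate([317, 317, 0]) cylinder(h = 378, r = 19);
translate([12, 2, 401]) {
  translate([0, 0, 366]) cube([254, 317, 26]);
  cube([30, 30, 366]);
  translate([224, 0, 0]) cube([30, 30, 366]);
  translate([0, 287, 0]) cube([30, 30, 366]);
  translate([224, 287, 0]) cube([30, 30, 366]);
}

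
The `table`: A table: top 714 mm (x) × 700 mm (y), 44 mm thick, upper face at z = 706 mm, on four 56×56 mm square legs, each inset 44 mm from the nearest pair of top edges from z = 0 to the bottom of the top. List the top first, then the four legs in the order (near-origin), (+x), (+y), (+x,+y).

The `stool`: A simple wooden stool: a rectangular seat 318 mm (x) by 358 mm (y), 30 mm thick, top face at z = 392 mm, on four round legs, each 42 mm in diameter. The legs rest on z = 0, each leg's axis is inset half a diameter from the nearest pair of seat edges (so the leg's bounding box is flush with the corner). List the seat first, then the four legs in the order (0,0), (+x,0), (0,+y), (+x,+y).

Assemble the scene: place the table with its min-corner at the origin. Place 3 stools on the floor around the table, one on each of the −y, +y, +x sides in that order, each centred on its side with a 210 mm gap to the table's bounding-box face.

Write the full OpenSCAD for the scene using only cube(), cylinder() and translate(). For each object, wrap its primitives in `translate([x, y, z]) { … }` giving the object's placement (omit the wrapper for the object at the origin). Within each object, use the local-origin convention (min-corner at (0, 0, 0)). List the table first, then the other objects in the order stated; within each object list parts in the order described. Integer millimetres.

translate([0, 0, 662]) cube([714, 700, 44]);
translate([44, 44, 0]) cube([56, 56, 662]);
translate([614, 44, 0]) cube([56, 56, 662]);
translate([44, 600, 0]) cube([56, 56, 662]);
translate([614, 600, 0]) cube([56, 56, 662]);
translate([198, -568, 0]) {
  translate([0, 0, 362]) cube([318, 358, 30]);
  translate([21, 21, 0]) cylinder(h = 362, r = 21);
  translate([297, 21, 0]) cylinder(h = 362, r = 21);
  translate([21, 337, 0]) cylinder(h = 362, r = 21);
  translate([297, 337, 0]) cylinder(h = 362, r = 21);
}
translate([198, 910, 0]) {
  translate([0, 0, 362]) cube([318, 358, 30]);
  translate([21, 21, 0]) cylinder(h = 362, r = 21);
  translate([297, 21, 0]) cylinder(h = 362, r = 21);
  translate([21, 337, 0]) cylinder(h = 362, r = 21);
  translate([297, 337, 0]) cylinder(h = 362, r = 21);
}
translate([924, 171, 0]) {
  translate([0, 0, 362]) cube([318, 358, 30]);
  translate([21, 21, 0]) cylinder(h = 362, r = 21);
  translate([297, 21, 0]) cylinder(h = 362, r = 21);
  translate([21, 337, 0]) cylinder(h = 362, r = 21);
  translate([297, 337, 0]) cylinder(h = 362, r = 21);
}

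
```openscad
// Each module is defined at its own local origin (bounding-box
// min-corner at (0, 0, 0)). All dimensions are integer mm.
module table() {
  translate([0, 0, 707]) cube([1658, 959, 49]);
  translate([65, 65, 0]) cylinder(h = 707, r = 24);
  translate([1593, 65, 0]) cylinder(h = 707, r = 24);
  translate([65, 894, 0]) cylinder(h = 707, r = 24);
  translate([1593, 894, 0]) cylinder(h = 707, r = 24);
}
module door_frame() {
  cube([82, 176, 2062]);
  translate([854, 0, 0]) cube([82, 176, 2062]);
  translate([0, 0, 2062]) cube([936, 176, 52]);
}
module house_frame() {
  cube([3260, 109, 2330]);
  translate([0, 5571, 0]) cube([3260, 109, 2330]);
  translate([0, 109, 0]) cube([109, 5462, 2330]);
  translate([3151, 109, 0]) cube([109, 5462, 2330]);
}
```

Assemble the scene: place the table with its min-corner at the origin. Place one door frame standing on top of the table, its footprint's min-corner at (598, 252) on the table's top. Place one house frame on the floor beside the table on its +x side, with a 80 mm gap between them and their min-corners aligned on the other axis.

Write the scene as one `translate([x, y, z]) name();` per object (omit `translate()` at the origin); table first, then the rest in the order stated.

table();
translate([598, 252, 756]) door_frame();
translate([1738, 0, 0]) house_frame();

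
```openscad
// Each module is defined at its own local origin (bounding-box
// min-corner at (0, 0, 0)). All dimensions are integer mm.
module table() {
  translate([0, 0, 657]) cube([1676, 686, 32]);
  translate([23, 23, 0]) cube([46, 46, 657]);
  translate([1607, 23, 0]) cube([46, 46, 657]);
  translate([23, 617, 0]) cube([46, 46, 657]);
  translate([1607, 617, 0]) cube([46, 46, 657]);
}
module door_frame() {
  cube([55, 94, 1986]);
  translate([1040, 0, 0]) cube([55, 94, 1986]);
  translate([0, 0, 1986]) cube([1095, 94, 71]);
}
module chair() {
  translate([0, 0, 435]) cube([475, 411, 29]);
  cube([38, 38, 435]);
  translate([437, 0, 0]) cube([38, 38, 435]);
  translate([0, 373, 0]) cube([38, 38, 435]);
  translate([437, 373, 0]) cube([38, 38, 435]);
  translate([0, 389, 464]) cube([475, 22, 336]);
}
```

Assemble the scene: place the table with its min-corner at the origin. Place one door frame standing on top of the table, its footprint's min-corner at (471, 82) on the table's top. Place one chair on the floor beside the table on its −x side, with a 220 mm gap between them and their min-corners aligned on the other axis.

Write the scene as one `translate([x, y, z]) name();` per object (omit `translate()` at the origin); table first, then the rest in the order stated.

table();
translate([471, 82, 689]) door_frame();
translate([-695, 0, 0]) chair();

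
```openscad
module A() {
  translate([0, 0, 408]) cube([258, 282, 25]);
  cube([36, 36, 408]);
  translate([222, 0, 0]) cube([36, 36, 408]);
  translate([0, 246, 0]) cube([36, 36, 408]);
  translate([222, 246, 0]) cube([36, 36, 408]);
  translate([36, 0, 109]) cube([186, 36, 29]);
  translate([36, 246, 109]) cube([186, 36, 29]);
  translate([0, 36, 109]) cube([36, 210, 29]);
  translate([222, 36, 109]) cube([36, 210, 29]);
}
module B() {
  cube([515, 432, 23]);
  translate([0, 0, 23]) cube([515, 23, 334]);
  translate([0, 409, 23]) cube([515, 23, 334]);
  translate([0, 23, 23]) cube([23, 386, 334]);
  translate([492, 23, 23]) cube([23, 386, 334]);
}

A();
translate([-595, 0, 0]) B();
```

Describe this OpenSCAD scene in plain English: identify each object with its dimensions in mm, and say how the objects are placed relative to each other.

A is a four-legged stool. The seat is a 258×282×25 mm slab whose top surface is at z = 433 mm; four square legs, each 36×36 mm in cross-section, run from the floor (z = 0) to the underside of the seat, each flush with a corner of the seat. Four stretchers, 36 mm wide and 29 mm tall, connect adjacent legs with their undersides at z = 109 mm, each running between the inner faces of the legs it joins and aligned with the legs' outer faces on the other axis.

B is an open storage box with external size 515×432×357 mm and wall thickness 23 mm (the base is also 23 mm thick). The base covers the whole footprint; the four walls stand on the base, with the y-facing walls full-width and the x-facing walls fitting between their inner faces.

The open box is on the floor beside the stool on its −x side.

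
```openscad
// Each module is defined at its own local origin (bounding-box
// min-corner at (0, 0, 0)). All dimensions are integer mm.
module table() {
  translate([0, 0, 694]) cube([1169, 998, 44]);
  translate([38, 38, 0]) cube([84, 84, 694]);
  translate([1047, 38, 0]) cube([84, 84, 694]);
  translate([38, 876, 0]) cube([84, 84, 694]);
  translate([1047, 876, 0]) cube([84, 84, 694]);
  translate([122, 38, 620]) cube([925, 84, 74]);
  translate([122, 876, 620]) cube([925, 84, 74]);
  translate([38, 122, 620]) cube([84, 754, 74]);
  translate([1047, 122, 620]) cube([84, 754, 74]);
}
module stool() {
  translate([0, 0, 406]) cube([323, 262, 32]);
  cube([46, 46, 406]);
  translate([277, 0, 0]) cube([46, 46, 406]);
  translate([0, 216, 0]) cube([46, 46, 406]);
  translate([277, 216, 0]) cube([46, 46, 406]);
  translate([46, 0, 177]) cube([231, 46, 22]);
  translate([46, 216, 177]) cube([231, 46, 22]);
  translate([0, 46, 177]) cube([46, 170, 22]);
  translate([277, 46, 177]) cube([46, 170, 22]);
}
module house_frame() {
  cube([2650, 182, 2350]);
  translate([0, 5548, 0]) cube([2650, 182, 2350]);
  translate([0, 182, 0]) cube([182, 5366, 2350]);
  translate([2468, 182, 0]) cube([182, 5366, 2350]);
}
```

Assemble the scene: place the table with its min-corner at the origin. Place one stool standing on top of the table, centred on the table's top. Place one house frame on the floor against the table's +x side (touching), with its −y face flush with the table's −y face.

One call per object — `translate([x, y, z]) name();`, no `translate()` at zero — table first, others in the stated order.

table();
translate([423, 368, 738]) stool();
translate([1169, 0, 0]) house_frame();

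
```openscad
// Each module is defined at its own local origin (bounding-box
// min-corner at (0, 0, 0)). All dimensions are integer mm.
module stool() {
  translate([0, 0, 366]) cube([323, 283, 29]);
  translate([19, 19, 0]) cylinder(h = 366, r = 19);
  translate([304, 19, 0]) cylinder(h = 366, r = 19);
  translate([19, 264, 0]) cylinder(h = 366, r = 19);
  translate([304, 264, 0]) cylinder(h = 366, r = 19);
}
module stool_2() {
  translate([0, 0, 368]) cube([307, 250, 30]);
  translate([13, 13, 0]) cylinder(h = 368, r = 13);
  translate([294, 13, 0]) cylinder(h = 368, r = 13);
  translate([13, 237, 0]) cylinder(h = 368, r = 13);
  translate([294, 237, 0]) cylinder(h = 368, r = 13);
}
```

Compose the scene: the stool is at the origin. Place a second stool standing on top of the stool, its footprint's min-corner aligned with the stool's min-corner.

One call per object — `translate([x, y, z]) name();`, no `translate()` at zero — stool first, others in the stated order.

stool();
translate([0, 0, 395]) stool_2();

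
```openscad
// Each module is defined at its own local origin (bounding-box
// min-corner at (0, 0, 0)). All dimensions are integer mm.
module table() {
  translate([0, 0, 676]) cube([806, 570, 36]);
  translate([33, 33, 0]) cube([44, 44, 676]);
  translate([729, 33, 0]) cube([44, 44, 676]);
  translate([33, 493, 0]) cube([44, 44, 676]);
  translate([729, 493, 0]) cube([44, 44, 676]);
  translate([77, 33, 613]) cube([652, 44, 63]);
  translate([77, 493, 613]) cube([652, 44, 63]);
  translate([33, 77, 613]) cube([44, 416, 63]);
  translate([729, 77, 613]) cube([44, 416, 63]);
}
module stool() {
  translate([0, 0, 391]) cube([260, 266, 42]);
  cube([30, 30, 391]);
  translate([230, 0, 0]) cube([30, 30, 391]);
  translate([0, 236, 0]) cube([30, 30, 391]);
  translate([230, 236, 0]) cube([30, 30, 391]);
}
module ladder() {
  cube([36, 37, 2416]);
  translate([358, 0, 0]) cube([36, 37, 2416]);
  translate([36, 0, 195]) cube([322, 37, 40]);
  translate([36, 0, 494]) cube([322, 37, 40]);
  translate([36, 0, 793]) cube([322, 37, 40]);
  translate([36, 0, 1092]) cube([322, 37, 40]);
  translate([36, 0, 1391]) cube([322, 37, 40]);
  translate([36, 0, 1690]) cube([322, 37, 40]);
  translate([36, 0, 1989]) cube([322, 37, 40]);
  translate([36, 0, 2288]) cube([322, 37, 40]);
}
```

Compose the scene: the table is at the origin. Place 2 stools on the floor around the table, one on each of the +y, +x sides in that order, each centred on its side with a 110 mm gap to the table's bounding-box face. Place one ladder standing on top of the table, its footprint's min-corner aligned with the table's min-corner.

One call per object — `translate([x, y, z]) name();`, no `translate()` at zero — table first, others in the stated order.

table();
translate([273, 680, 0]) stool();
translate([916, 152, 0]) stool();
translate([0, 0, 712]) ladder();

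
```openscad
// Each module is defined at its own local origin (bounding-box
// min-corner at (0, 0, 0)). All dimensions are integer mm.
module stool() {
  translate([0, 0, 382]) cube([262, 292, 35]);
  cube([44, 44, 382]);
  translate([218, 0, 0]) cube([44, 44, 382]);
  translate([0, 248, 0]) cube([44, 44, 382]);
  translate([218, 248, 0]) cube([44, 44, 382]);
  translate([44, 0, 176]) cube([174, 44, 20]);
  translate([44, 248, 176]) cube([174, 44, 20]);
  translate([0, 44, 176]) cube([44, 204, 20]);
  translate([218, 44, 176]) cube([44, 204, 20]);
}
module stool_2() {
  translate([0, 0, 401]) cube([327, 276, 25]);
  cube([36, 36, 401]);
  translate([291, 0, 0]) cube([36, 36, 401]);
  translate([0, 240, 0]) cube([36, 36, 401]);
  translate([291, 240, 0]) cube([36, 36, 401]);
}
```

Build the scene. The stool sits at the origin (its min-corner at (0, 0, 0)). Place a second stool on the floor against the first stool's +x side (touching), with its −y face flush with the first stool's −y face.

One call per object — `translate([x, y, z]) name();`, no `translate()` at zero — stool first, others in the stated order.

stool();
translate([262, 0, 0]) stool_2();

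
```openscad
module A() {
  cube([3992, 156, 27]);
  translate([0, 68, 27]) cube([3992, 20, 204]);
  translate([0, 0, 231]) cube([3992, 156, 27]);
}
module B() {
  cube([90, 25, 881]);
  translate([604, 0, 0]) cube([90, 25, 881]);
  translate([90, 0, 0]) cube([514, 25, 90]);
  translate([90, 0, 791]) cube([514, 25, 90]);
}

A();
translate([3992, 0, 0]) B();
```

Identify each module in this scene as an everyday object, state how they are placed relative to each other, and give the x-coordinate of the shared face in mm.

A is an I-beam. B is a picture frame. The picture frame is against the I-beam's +x side, with their −y faces flush. The x-coordinate of the shared face is 3992 mm.

The I-beam's +x face and the picture frame's −x face are both at x = 3992 mm.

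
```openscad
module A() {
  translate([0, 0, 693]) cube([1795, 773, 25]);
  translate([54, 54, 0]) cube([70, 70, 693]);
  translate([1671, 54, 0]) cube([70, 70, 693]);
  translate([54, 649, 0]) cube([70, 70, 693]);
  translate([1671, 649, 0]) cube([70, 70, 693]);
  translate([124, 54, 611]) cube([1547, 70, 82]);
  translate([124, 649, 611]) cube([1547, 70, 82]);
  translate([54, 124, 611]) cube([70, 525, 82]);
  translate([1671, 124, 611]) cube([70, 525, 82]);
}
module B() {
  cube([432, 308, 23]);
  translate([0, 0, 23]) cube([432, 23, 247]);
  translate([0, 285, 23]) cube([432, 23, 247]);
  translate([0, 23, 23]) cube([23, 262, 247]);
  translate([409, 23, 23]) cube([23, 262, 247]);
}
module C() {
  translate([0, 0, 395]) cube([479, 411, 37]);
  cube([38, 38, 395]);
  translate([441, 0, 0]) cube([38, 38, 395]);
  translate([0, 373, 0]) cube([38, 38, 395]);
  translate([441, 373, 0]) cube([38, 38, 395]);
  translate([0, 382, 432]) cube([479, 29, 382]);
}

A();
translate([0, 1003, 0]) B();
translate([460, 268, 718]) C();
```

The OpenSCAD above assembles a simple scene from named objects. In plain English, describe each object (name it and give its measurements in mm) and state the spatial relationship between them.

A is a table with a 1795×773 mm rectangular top, 25 mm thick, top surface at z = 718 mm, supported by four 70×70 mm square legs, each inset 54 mm from the nearest pair of top edges, running from the floor. Four apron rails, 70 mm thick and 82 mm tall, run between adjacent legs with their top edges flush with the underside of the top and their outer faces flush with the legs' outer faces.

B is an open storage box with external size 432×308×270 mm and wall thickness 23 mm (the base is also 23 mm thick). The base covers the whole footprint; the four walls stand on the base, with the y-facing walls full-width and the x-facing walls fitting between their inner faces.

C is a chair: 479×411 mm seat, 37 mm thick, top at z = 432 mm, on four 38 mm square corner legs flush with the seat edges. A 29 mm thick backrest slab spans the full seat width, extending 382 mm above the seat top, its back face flush with the seat's +y edge.

The open box is on the floor beside the table on its +y side. The chair is on top of the table.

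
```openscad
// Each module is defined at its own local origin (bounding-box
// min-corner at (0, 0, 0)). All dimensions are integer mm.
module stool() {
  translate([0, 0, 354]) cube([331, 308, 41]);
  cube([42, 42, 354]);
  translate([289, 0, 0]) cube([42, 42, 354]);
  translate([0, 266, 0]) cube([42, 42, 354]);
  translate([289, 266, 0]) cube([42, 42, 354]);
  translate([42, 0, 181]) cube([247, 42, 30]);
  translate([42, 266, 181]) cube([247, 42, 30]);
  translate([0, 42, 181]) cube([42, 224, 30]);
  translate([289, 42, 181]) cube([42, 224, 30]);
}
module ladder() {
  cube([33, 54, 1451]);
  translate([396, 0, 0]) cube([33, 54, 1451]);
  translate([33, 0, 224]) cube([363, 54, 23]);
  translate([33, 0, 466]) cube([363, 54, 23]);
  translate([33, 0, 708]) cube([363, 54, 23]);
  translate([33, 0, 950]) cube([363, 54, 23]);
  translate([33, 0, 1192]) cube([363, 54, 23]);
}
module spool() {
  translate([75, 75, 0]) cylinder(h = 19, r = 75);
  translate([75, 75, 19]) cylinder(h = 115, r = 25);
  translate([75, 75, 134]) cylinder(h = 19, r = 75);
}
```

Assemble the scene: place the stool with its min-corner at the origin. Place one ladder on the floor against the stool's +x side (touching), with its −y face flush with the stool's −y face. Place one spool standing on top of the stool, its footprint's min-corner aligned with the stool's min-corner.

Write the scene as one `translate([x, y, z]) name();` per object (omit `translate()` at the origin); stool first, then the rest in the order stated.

stool();
translate([331, 0, 0]) ladder();
translate([0, 0, 395]) spool();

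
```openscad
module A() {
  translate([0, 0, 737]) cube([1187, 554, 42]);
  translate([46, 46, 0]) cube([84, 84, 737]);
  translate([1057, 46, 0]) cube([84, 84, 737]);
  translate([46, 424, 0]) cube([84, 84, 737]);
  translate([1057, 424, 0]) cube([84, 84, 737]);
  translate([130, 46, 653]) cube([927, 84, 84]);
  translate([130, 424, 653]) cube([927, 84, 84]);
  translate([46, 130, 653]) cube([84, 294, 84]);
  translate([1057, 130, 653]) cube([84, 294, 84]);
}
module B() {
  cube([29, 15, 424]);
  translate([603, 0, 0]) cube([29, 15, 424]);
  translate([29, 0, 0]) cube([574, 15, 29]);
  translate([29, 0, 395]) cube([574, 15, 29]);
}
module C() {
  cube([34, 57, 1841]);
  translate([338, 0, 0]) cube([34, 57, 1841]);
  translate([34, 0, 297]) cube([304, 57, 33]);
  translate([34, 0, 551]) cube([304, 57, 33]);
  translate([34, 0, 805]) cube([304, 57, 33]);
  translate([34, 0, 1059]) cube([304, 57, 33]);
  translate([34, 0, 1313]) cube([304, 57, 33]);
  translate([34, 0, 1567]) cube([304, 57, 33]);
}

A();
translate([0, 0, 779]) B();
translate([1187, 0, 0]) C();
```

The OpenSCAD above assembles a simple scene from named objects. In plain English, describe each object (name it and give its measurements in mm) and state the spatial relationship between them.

A is a table: top 1187 mm (x) × 554 mm (y), 42 mm thick, upper face at z = 779 mm, on four 84×84 mm square legs, each inset 46 mm from the nearest pair of top edges, running from z = 0 to the bottom of the top. Four apron rails, 84 mm thick and 84 mm tall, run between adjacent legs with their top edges flush with the underside of the top and their outer faces flush with the legs' outer faces.

B is a rectangular picture frame lying in the x–z plane (depth along y). The opening is 574 mm wide (x) by 366 mm tall (z), surrounded by a border 29 mm wide on all four sides. The frame is 15 mm deep and is made of two full-height vertical stiles with two horizontal rails fitted between them.

C is a wooden ladder with two side rails of 34×57 mm section and 1841 mm height, set 372 mm apart overall. Between them run 6 rectangular rungs (57 mm deep, 33 mm thick), front faces flush with the rails' −y face. The bottom of the first rung is 297 mm above the floor and each subsequent rung is 254 mm higher than the one below.

The picture frame is on top of the table. The ladder is against the table's +x side, with their −y faces flush.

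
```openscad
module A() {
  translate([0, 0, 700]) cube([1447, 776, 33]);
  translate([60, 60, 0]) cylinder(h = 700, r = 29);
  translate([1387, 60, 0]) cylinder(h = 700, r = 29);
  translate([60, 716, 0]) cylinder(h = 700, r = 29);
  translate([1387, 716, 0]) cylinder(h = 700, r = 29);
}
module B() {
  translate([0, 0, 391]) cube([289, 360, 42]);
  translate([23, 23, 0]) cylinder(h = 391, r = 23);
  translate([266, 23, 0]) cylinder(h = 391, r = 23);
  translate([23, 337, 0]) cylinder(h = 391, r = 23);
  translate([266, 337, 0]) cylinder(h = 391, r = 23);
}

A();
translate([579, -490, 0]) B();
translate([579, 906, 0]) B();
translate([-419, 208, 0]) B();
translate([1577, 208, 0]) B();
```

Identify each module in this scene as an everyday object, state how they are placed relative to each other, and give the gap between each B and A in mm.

A is a table. B is a stool. Four stools sit around the table at the −y, +y, −x, +x sides. The gap between each stool and the table is 130 mm.

Each stool's nearest face is 130 mm from the table's bounding box.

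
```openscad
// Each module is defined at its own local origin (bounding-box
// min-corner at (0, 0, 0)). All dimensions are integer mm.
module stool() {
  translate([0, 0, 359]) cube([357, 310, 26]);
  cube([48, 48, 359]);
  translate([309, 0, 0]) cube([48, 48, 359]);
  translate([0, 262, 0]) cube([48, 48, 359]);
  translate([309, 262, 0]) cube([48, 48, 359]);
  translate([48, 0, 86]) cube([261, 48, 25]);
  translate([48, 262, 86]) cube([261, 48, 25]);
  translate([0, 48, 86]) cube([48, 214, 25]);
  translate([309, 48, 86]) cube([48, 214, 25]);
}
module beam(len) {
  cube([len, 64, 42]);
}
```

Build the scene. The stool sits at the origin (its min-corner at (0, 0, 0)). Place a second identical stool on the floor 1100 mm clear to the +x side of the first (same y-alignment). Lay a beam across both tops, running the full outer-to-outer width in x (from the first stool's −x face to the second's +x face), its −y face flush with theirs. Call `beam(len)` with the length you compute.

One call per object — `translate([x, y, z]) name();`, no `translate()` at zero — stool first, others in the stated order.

stool();
translate([1457, 0, 0]) stool();
translate([0, 0, 385]) beam(1814);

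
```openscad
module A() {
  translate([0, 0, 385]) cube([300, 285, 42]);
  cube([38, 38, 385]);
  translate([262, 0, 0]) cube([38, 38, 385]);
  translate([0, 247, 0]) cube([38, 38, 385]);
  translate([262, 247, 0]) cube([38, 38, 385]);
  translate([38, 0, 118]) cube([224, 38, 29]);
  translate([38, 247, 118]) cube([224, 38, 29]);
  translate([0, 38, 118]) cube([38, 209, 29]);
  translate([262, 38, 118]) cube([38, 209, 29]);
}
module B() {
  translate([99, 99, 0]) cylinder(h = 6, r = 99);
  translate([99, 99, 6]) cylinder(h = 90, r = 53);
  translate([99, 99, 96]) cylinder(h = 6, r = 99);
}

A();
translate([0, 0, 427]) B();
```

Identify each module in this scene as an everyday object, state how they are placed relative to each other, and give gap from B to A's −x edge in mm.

A is a stool. B is a spool. The spool is on top of the stool. The gap from the spool to the stool's −x edge is 0 mm.

The spool's min-x is at 0; the stool's min-x is 0; gap = 0 mm.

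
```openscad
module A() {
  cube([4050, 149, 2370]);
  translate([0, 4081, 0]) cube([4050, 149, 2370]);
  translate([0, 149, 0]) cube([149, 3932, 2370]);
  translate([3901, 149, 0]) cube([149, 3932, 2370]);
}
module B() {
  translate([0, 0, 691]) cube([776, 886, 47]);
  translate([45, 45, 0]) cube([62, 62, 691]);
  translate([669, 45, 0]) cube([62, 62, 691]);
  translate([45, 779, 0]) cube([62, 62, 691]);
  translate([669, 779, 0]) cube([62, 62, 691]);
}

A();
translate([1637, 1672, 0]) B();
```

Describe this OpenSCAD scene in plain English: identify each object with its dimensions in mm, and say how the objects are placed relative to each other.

A is the wall frame of a small rectangular building: four walls, each 2370 mm tall and 149 mm thick, enclosing a footprint 4050 mm (x) by 4230 mm (y) outside-to-outside, with no floor or roof. The front and back walls (the −y and +y sides) span the full width; the two side walls fit between them.

B is a table with a 776×886 mm rectangular top, 47 mm thick, top surface at z = 738 mm, supported by four 62×62 mm square legs, each inset 45 mm from the nearest pair of top edges, running from the floor.

The table sits inside the house frame, centred.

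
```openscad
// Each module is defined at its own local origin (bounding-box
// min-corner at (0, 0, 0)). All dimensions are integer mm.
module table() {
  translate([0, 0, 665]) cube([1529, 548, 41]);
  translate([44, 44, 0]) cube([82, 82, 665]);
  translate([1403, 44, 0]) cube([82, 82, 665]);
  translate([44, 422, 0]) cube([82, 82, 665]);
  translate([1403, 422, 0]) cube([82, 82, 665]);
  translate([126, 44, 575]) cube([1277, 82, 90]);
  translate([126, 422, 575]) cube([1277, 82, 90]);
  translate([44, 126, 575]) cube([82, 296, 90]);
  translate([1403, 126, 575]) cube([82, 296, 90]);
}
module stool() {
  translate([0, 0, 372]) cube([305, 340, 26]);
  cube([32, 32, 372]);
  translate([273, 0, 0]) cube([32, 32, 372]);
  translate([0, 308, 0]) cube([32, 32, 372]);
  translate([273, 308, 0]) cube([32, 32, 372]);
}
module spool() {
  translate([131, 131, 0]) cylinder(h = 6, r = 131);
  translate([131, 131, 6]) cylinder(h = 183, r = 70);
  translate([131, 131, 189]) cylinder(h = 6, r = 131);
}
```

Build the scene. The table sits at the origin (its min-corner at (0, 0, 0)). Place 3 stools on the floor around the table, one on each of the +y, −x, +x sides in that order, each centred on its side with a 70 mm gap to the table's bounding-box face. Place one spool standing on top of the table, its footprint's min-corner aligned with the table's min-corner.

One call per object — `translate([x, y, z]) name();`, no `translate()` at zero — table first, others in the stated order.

table();
translate([612, 618, 0]) stool();
translate([-375, 104, 0]) stool();
translate([1599, 104, 0]) stool();
translate([0, 0, 706]) spool();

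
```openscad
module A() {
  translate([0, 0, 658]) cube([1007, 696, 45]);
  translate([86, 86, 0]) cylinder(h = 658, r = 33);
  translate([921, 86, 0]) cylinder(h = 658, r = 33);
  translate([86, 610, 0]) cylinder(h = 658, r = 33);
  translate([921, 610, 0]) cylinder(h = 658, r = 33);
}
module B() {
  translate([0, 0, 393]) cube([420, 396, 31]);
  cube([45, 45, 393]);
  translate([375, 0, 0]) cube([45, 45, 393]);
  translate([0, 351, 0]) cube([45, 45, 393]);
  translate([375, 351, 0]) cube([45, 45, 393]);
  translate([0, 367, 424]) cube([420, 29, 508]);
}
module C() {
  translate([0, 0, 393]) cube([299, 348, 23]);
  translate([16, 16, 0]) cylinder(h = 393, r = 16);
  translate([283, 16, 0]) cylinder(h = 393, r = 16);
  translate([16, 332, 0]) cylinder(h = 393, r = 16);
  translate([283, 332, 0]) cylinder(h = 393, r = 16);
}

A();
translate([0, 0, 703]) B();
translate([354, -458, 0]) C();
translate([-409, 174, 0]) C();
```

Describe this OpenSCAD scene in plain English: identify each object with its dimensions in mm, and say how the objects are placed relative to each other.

A is a table: top 1007 mm (x) × 696 mm (y), 45 mm thick, upper face at z = 703 mm, on four round legs of 66 mm diameter, each leg's bounding box inset 53 mm from the nearest pair of top edges, running from z = 0 to the bottom of the top.

B is a chair: 420×396 mm seat, 31 mm thick, top at z = 424 mm, on four 45 mm square corner legs flush with the seat edges. A 29 mm thick backrest slab spans the full seat width, extending 508 mm above the seat top, its back face flush with the seat's +y edge.

C is a simple wooden stool: a rectangular seat 299 mm (x) by 348 mm (y), 23 mm thick, top face at z = 416 mm, on four round legs, each 32 mm in diameter. The legs rest on z = 0, each leg's axis is inset half a diameter from the nearest pair of seat edges (so the leg's bounding box is flush with the corner).

The chair is on top of the table. Two stools sit around the table at the −y, −x sides.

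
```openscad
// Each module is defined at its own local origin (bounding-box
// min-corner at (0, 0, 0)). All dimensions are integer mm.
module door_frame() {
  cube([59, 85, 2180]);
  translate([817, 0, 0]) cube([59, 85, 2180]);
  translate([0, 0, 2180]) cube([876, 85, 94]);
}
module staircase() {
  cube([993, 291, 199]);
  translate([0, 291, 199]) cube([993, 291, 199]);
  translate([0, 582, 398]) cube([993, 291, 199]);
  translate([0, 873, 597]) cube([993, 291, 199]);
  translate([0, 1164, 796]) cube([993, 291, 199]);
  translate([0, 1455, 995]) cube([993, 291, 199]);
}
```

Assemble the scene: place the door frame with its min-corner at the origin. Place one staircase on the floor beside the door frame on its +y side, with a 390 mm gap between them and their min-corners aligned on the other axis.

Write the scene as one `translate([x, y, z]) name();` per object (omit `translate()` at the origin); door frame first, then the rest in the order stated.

door_frame();
translate([0, 475, 0]) staircase();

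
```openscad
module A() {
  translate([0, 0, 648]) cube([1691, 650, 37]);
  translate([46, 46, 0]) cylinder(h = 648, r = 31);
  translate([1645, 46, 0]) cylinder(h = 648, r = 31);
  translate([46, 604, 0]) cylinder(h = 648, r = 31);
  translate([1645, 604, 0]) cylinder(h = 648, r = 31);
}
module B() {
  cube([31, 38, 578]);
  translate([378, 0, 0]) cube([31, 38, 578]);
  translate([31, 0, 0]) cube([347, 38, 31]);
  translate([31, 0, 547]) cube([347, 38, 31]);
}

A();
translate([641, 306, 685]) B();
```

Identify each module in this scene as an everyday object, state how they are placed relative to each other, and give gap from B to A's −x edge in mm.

A is a table. B is a picture frame. The picture frame is on top of the table, centred. The gap from the picture frame to the table's −x edge is 641 mm.

The picture frame's min-x is at 641; the table's min-x is 0; gap = 641 mm.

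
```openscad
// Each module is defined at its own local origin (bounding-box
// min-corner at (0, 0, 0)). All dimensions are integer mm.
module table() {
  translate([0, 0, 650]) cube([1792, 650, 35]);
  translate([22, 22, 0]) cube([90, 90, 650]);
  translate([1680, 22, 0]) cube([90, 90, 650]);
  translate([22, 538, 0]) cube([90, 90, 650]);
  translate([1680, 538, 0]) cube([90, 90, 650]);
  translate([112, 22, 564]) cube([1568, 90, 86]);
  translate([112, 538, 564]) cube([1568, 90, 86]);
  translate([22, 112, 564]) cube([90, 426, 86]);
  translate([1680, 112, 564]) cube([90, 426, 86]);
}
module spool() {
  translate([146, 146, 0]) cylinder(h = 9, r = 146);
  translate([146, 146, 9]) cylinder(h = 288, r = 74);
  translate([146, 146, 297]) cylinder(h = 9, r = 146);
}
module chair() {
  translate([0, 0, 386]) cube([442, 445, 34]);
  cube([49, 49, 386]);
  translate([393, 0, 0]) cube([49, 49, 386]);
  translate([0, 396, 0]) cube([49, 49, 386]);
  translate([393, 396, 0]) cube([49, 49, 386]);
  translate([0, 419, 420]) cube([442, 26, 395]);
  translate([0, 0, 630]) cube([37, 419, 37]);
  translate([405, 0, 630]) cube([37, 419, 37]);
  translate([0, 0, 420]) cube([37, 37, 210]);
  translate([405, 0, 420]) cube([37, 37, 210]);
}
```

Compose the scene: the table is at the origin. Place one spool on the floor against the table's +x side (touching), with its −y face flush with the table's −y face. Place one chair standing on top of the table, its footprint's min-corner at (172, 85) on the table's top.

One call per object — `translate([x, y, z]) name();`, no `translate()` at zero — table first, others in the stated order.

table();
translate([1792, 0, 0]) spool();
translate([172, 85, 685]) chair();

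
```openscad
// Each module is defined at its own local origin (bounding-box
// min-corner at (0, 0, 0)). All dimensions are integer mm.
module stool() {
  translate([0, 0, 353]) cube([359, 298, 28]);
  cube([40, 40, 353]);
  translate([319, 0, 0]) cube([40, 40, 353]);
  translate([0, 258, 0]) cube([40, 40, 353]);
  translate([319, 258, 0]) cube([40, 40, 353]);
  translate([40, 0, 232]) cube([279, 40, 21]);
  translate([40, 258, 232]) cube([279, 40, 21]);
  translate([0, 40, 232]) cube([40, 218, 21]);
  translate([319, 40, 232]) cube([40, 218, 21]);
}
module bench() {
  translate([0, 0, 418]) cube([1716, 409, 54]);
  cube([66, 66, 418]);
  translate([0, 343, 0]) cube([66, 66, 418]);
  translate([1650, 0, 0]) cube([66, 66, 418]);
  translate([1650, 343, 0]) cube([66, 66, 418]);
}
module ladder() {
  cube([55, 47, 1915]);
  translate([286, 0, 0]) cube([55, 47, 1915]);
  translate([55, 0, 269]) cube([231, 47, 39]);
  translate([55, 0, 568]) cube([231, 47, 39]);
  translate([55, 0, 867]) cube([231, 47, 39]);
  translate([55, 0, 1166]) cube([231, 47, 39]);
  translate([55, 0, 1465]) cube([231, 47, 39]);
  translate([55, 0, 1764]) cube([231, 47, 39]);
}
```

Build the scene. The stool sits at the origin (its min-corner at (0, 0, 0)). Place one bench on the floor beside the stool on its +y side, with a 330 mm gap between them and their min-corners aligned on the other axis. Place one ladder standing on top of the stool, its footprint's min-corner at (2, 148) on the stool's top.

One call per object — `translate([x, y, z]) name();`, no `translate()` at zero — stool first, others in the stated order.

stool();
translate([0, 628, 0]) bench();
translate([2, 148, 381]) ladder();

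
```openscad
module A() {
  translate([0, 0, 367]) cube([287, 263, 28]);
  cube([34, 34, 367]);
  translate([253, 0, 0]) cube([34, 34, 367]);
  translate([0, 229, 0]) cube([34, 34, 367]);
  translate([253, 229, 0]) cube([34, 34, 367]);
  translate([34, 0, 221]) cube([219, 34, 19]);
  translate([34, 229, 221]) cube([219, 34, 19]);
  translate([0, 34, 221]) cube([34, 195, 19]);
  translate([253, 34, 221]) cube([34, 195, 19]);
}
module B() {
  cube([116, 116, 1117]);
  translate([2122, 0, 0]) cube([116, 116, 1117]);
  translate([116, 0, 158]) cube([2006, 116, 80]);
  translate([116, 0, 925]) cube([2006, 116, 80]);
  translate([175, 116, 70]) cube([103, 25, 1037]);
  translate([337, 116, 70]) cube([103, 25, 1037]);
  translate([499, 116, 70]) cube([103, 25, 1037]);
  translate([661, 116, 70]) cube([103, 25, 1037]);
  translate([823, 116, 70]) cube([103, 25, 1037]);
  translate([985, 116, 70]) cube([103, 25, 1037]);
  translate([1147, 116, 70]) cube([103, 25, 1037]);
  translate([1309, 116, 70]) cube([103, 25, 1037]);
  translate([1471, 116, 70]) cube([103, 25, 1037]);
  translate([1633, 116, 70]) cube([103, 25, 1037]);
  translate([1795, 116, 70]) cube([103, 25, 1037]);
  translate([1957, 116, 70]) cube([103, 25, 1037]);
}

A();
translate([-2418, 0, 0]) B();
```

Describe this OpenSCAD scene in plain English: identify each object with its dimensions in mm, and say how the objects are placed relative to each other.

A is a four-legged stool. The seat is 287×263 mm, 28 mm thick, top at z = 395 mm. It stands on four square legs, each 34×34 mm in cross-section, from z = 0 to the seat underside, each flush with a corner of the seat. Four stretchers, 34 mm wide and 19 mm tall, connect adjacent legs with their undersides at z = 221 mm, each running between the inner faces of the legs it joins and aligned with the legs' outer faces on the other axis.

B is a fence section. Two 116×116 mm posts, 1117 mm tall, stand on the floor with a clear span of 2006 mm between their inner faces. Two horizontal rails of 116×80 mm section span the gap between the posts with their undersides at z = 158 mm and z = 925 mm, flush with the posts' −y face. 12 pickets, each 103 mm wide, 25 mm thick and 1037 mm tall, are fixed to the +y face of the rails with their bottoms at z = 70 mm, evenly spaced across the span with equal gaps (rounded down to the nearest mm) at the −x end and between each pair — any rounding remainder accumulates at the +x end.

The fence section is on the floor beside the stool on its −x side.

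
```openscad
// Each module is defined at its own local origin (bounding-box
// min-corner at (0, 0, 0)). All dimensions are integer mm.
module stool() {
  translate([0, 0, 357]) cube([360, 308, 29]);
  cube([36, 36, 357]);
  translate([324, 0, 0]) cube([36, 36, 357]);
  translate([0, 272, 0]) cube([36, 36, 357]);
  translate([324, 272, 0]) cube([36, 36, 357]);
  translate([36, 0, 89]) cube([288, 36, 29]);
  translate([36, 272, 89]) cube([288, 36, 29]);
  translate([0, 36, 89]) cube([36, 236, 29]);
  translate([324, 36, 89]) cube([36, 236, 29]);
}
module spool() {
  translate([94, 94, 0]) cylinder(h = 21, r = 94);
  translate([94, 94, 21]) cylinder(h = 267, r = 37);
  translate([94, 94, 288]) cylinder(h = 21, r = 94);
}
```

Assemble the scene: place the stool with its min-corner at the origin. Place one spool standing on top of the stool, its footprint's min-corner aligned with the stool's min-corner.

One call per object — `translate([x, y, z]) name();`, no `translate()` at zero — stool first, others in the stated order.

stool();
translate([0, 0, 386]) spool();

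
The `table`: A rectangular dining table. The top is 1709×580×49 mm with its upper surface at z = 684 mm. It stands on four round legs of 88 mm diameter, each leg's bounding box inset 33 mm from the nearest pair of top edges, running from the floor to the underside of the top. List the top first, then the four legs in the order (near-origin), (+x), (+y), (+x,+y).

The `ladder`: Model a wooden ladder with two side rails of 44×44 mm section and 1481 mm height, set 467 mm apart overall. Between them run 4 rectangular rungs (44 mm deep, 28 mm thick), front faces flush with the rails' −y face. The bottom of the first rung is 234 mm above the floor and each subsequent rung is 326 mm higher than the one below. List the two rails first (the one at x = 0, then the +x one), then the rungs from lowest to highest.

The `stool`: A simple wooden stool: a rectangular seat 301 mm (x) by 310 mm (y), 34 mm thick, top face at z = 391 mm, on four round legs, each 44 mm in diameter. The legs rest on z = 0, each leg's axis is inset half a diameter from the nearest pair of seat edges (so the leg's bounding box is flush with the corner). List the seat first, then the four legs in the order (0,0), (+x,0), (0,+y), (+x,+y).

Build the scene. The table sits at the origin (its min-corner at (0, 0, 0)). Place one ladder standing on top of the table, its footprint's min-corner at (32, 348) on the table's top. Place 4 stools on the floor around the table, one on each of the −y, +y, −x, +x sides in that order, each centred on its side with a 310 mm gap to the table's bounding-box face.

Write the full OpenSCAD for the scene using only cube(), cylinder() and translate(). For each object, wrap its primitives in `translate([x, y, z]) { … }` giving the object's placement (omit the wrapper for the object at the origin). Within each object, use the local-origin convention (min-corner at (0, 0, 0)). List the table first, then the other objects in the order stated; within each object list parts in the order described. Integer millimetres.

translate([0, 0, 635]) cube([1709, 580, 49]);
translate([77, 77, 0]) cylinder(h = 635, r = 44);
translate([1632, 77, 0]) cylinder(h = 635, r = 44);
translate([77, 503, 0]) cylinder(h = 635, r = 44);
translate([1632, 503, 0]) cylinder(h = 635, r = 44);
translate([32, 348, 684]) {
  cube([44, 44, 1481]);
  translate([423, 0, 0]) cube([44, 44, 1481]);
  translate([44, 0, 234]) cube([379, 44, 28]);
  translate([44, 0, 560]) cube([379, 44, 28]);
  translate([44, 0, 886]) cube([379, 44, 28]);
  translate([44, 0, 1212]) cube([379, 44, 28]);
}
translate([704, -620, 0]) {
  translate([0, 0, 357]) cube([301, 310, 34]);
  translate([22, 22, 0]) cylinder(h = 357, r = 22);
  translate([279, 22, 0]) cylinder(h = 357, r = 22);
  translate([22, 288, 0]) cylinder(h = 357, r = 22);
  translate([279, 288, 0]) cylinder(h = 357, r = 22);
}
translate([704, 890, 0]) {
  translate([0, 0, 357]) cube([301, 310, 34]);
  translate([22, 22, 0]) cylinder(h = 357, r = 22);
  translate([279, 22, 0]) cylinder(h = 357, r = 22);
  translate([22, 288, 0]) cylinder(h = 357, r = 22);
  translate([279, 288, 0]) cylinder(h = 357, r = 22);
}
translate([-611, 135, 0]) {
  translate([0, 0, 357]) cube([301, 310, 34]);
  translate([22, 22, 0]) cylinder(h = 357, r = 22);
  translate([279, 22, 0]) cylinder(h = 357, r = 22);
  translate([22, 288, 0]) cylinder(h = 357, r = 22);
  translate([279, 288, 0]) cylinder(h = 357, r = 22);
}
translate([2019, 135, 0]) {
  translate([0, 0, 357]) cube([301, 310, 34]);
  translate([22, 22, 0]) cylinder(h = 357, r = 22);
  translate([279, 22, 0]) cylinder(h = 357, r = 22);
  translate([22, 288, 0]) cylinder(h = 357, r = 22);
  translate([279, 288, 0]) cylinder(h = 357, r = 22);
}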